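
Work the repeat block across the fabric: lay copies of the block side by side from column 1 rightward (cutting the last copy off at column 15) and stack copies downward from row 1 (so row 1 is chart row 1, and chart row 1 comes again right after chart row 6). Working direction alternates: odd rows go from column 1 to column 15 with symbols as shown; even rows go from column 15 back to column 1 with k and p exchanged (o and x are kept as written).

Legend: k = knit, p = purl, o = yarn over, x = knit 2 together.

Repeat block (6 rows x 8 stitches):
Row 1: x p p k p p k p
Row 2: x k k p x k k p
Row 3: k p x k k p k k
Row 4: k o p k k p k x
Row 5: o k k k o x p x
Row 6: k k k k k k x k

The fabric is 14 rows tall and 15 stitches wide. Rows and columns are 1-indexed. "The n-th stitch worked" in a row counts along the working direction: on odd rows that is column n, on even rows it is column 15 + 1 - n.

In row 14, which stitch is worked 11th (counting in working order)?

Stitch:
x

Derivation:
Row 14 uses chart row ((14-1) mod 6)+1 = 2. Row 14 is even, so WS.
Chart row 2 tiled across columns 1-15: x k k p x k k p x k k p x k k
WS row: flip the tiled sequence (start at column 15) and apply k<->p; o and x stay.
Row 14 as worked: p p x k p p x k p p x k p p x
Counting 11 along the worked row gives x.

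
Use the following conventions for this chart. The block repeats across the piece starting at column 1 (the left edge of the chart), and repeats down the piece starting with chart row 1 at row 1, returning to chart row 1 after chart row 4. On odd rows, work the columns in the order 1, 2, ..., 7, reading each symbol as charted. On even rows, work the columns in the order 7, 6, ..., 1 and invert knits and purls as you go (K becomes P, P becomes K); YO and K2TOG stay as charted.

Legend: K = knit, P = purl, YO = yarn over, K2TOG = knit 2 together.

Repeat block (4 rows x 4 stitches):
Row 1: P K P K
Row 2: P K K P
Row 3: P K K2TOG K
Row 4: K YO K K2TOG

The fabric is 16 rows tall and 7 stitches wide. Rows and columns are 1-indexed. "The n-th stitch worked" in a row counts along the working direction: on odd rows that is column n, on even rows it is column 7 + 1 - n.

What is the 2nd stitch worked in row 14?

Result:
P

Derivation:
Row 14 uses chart row ((14-1) mod 4)+1 = 2. Row 14 is even, so WS.
Chart row 2 tiled across columns 1-7: P K K P P K K
Wrong side: read the tiled row from column 7 down to 1 and exchange K with P (leave YO, K2TOG).
Row 14 as worked: P P K K P P K
Stitch 2 in working order -> P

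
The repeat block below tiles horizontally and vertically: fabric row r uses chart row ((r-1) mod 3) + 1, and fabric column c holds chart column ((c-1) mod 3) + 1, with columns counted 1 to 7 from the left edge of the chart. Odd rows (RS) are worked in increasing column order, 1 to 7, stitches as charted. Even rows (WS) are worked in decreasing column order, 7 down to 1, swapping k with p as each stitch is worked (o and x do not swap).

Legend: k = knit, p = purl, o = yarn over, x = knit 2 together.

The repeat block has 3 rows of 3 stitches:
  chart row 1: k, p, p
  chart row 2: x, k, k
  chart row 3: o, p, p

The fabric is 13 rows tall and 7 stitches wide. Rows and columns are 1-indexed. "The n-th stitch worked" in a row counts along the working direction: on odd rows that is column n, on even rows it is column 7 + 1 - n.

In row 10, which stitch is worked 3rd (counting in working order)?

Row 10: (10-1) mod 3 = 0, so use chart row 1. Even row -> WS.
Chart row 1 tiled across columns 1-7: k p p k p p k
WS row: flip the tiled sequence (start at column 7) and apply k<->p; o and x stay.
Row 10 as worked: p k k p k k p
The 3rd stitch worked is k.

Stitch:
k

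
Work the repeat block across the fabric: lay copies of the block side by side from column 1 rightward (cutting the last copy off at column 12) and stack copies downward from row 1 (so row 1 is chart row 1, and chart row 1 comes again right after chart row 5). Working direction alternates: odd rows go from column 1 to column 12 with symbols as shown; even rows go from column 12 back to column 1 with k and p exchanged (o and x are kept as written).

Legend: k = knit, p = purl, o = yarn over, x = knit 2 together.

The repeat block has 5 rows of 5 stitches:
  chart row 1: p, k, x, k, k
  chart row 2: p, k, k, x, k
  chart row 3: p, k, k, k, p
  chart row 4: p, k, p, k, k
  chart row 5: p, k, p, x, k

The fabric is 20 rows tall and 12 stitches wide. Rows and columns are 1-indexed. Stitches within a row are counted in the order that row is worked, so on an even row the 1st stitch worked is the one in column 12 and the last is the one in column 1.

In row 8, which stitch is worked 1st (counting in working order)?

Row 8: (8-1) mod 5 = 2, so use chart row 3. Even row -> WS.
Chart row 3 tiled across columns 1-12: p k k k p p k k k p p k
Wrong side: read the tiled row from column 12 down to 1 and exchange k with p (leave o, x).
Row 8 as worked: p k k p p p k k p p p k
The 1st stitch worked is p.

Result:
p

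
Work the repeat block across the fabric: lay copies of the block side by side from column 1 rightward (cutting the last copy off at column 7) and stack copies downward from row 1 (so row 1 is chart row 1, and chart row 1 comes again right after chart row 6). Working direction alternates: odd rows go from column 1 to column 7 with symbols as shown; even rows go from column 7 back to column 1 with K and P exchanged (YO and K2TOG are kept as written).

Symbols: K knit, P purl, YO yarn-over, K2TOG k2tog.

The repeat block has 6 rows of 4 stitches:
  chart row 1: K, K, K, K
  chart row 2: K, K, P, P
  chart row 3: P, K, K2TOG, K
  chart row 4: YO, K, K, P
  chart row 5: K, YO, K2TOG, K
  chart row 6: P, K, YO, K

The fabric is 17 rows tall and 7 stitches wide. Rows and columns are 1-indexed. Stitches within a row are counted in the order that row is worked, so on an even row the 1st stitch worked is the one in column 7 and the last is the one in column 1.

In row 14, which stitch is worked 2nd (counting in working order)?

Row 14 uses chart row ((14-1) mod 6)+1 = 2. Row 14 is even, so WS.
Chart row 2 tiled across columns 1-7: K K P P K K P
WS: work from column 7 back to column 1 (reverse the tiled row), swapping K<->P (YO and K2TOG unchanged).
Row 14 as worked: K P P K K P P
The 2nd stitch worked is P.

Stitch:
P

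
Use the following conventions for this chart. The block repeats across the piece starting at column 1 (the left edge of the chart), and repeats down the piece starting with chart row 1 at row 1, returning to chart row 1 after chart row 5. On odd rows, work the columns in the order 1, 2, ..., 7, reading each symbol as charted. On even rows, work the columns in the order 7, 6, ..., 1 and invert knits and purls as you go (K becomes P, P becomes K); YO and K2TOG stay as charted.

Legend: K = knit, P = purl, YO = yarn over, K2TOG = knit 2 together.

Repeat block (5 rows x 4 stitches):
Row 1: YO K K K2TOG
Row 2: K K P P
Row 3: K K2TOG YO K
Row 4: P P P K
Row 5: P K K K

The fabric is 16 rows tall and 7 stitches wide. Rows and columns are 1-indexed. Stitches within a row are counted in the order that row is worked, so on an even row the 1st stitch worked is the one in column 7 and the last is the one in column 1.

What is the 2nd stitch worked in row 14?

For row 14: chart row = ((14-1) mod 5) + 1 = 4; this is a WS (even) row.
Chart row 4 tiled across columns 1-7: P P P K P P P
Wrong side: read the tiled row from column 7 down to 1 and exchange K with P (leave YO, K2TOG).
Row 14 as worked: K K K P K K K
Stitch 2 in working order -> K

== STITCH ==
K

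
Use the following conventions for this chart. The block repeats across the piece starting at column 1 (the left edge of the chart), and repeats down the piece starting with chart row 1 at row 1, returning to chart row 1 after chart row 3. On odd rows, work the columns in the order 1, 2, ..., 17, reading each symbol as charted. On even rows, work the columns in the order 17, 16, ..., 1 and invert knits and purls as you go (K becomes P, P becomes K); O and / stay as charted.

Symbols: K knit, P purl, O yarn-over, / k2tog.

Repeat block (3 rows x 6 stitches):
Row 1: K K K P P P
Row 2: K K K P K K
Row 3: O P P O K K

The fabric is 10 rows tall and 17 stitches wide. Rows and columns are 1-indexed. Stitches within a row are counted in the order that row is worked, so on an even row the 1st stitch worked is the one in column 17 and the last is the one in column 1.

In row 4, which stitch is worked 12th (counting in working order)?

For row 4: chart row = ((4-1) mod 3) + 1 = 1; this is a WS (even) row.
Chart row 1 tiled across columns 1-17: K K K P P P K K K P P P K K K P P
WS row: flip the tiled sequence (start at column 17) and apply K<->P; O and / stay.
Row 4 as worked: K K P P P K K K P P P K K K P P P
Counting 12 along the worked row gives K.

== STITCH ==
K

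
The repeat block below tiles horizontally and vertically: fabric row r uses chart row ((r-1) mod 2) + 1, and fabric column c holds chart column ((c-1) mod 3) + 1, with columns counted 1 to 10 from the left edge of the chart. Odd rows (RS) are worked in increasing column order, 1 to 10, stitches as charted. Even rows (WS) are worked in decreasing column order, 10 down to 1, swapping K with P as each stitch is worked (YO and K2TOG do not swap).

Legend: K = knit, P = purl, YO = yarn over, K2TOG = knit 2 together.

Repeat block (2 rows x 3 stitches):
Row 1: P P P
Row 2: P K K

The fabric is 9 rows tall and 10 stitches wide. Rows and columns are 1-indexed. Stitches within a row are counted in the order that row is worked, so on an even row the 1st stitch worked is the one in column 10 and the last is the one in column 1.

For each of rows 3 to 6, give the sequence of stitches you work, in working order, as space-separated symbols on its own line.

== ROWS AS WORKED ==
P P P P P P P P P P
K P P K P P K P P K
P P P P P P P P P P
K P P K P P K P P K

Derivation:
Row 3: chart row 1, RS - tile across columns 1-10 and work as-is.
Row 4: chart row 2, WS - tiled (columns 1-10): P K K P K K P K K P; work from column 10 back to 1 with K<->P swapped.
Row 5: chart row 1, RS - tile across columns 1-10 and work as-is.
Row 6: chart row 2, WS - tiled (columns 1-10): P K K P K K P K K P; work from column 10 back to 1 with K<->P swapped.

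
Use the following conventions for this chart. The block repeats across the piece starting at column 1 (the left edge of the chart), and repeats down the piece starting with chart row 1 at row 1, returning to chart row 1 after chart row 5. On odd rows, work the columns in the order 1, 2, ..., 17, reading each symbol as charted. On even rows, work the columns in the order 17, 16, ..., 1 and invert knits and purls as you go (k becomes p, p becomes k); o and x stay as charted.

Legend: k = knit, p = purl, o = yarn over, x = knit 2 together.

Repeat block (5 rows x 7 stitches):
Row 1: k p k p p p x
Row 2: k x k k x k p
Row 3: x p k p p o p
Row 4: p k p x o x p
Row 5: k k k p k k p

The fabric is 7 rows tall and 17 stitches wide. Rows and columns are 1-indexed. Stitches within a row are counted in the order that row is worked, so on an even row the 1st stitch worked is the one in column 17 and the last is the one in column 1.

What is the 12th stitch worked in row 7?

Stitch:
x

Derivation:
For row 7: chart row = ((7-1) mod 5) + 1 = 2; this is a RS (odd) row.
Chart row 2 tiled across columns 1-17: k x k k x k p k x k k x k p k x k
RS: work column 1 to column 17, symbols as charted — the tiled row is the row as worked.
Counting 12 along the worked row gives x.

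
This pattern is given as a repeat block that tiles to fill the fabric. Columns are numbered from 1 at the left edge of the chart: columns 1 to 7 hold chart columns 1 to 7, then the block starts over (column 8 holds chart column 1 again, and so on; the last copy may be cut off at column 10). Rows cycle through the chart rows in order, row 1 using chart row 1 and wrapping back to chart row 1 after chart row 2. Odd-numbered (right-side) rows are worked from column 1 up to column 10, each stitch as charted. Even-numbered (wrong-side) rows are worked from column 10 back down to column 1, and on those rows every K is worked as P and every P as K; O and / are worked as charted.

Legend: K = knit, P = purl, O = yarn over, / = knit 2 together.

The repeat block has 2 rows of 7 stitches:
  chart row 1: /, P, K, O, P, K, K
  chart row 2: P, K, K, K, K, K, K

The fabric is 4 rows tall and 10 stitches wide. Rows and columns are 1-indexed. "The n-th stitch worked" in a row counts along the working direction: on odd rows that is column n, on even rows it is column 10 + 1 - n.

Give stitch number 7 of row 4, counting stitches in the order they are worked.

For row 4: chart row = ((4-1) mod 2) + 1 = 2; this is a WS (even) row.
Chart row 2 tiled across columns 1-10: P K K K K K K P K K
WS: work from column 10 back to column 1 (reverse the tiled row), swapping K<->P (O and / unchanged).
Row 4 as worked: P P K P P P P P P K
The 7th stitch worked is P.

== STITCH ==
P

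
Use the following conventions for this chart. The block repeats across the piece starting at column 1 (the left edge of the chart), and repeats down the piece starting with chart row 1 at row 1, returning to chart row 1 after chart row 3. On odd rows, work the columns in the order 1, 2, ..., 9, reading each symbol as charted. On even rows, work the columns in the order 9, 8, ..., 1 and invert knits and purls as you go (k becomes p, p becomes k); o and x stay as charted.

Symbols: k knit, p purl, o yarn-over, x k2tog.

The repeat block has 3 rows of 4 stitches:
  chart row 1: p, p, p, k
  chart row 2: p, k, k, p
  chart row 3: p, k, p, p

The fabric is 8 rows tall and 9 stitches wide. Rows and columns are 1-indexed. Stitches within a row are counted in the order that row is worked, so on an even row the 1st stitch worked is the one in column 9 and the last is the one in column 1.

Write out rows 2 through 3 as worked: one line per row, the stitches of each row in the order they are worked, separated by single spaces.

Result:
k k p p k k p p k
p k p p p k p p p

Derivation:
Row 2: chart row 2, WS - tiled (columns 1-9): p k k p p k k p p; work from column 9 back to 1 with k<->p swapped.
Row 3: chart row 3, RS - tile across columns 1-9 and work as-is.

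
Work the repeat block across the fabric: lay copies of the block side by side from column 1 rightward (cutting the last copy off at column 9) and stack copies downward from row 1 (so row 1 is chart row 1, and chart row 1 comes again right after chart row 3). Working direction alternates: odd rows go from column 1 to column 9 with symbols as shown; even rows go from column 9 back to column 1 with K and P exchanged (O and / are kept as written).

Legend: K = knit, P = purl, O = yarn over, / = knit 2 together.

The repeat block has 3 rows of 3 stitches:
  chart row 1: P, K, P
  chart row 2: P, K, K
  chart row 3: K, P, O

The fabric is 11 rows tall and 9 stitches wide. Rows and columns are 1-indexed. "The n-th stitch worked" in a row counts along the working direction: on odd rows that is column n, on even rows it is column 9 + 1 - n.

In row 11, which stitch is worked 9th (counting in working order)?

Row 11 uses chart row ((11-1) mod 3)+1 = 2. Row 11 is odd, so RS.
Chart row 2 tiled across columns 1-9: P K K P K K P K K
Right side: take the tiled row as-is (worked left to right from column 1).
Stitch 9 in working order -> K

Result:
K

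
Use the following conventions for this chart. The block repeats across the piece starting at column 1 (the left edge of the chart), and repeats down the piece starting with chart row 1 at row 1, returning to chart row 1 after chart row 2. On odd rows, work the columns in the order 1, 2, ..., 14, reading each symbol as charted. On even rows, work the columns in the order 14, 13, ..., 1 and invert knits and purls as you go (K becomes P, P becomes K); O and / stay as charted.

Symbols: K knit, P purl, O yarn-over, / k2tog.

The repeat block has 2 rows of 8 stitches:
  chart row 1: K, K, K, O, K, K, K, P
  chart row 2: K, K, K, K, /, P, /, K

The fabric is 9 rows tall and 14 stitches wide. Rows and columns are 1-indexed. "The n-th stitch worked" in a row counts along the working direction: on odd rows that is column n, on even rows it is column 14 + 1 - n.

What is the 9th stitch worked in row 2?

Result:
K

Derivation:
Row 2: (2-1) mod 2 = 1, so use chart row 2. Even row -> WS.
Chart row 2 tiled across columns 1-14: K K K K / P / K K K K K / P
WS row: flip the tiled sequence (start at column 14) and apply K<->P; O and / stay.
Row 2 as worked: K / P P P P P / K / P P P P
Counting 9 along the worked row gives K.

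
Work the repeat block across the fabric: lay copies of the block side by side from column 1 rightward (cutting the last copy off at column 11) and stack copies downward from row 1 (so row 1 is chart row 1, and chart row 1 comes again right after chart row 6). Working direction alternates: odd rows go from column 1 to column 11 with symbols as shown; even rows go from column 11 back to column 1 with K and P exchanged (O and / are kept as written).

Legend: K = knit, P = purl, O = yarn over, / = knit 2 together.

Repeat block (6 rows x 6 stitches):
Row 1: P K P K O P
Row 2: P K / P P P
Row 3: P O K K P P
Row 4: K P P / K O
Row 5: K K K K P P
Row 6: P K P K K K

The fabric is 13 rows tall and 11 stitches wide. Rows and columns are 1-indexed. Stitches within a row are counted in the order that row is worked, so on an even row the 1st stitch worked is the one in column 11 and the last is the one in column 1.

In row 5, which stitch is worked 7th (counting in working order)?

Row 5: (5-1) mod 6 = 4, so use chart row 5. Odd row -> RS.
Chart row 5 tiled across columns 1-11: K K K K P P K K K K P
Right side: take the tiled row as-is (worked left to right from column 1).
The 7th stitch worked is K.

Result:
K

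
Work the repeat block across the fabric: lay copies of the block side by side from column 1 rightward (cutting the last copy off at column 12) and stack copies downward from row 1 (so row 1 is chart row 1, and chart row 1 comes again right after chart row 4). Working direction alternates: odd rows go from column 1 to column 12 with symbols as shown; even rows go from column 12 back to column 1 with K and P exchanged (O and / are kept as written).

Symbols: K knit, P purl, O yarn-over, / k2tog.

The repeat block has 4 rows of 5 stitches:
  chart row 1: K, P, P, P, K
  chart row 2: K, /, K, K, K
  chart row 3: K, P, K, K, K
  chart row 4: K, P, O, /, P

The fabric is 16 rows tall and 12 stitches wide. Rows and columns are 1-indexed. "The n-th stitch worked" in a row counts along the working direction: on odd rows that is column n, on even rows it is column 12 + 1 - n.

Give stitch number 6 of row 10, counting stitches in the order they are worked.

Result:
/

Derivation:
Row 10: (10-1) mod 4 = 1, so use chart row 2. Even row -> WS.
Chart row 2 tiled across columns 1-12: K / K K K K / K K K K /
Wrong side: read the tiled row from column 12 down to 1 and exchange K with P (leave O, /).
Row 10 as worked: / P P P P / P P P P / P
Stitch 6 in working order -> /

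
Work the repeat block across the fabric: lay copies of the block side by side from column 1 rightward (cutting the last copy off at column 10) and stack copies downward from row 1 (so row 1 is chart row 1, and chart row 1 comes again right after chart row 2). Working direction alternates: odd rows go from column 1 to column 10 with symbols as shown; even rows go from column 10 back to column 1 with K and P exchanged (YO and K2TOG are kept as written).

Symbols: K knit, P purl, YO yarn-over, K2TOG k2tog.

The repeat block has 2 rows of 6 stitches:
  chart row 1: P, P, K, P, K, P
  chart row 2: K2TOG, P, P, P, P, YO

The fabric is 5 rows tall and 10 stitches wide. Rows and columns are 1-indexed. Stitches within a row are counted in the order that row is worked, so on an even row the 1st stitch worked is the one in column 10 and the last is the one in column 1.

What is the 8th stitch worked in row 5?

Row 5: (5-1) mod 2 = 0, so use chart row 1. Odd row -> RS.
Chart row 1 tiled across columns 1-10: P P K P K P P P K P
RS: work column 1 to column 10, symbols as charted — the tiled row is the row as worked.
Counting 8 along the worked row gives P.

Stitch:
P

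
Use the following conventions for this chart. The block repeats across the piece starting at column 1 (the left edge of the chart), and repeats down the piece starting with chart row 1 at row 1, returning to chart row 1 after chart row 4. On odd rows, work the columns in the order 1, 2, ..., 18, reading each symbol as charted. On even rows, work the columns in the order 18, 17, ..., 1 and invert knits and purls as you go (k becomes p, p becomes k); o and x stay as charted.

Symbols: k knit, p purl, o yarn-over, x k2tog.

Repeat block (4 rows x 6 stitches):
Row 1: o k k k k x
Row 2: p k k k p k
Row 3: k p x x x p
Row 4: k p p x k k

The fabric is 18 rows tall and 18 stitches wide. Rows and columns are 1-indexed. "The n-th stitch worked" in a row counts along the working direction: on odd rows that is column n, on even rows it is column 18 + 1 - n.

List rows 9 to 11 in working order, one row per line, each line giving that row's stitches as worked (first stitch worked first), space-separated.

Row 9: chart row 1, RS - tile across columns 1-18 and work as-is.
Row 10: chart row 2, WS - tiled (columns 1-18): p k k k p k p k k k p k p k k k p k; work from column 18 back to 1 with k<->p swapped.
Row 11: chart row 3, RS - tile across columns 1-18 and work as-is.

== ROWS AS WORKED ==
o k k k k x o k k k k x o k k k k x
p k p p p k p k p p p k p k p p p k
k p x x x p k p x x x p k p x x x p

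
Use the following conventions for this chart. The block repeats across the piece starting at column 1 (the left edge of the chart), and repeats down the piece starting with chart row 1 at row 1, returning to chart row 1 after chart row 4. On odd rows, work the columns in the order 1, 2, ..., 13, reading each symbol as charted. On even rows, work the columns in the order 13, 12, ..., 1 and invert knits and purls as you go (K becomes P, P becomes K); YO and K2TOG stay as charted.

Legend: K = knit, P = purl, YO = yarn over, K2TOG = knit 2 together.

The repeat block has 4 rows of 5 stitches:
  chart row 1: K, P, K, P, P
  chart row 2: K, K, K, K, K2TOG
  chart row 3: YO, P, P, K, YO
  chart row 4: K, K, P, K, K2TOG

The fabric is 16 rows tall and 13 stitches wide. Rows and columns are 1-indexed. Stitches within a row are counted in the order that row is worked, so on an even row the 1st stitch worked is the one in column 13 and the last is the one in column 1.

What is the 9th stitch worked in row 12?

Row 12: (12-1) mod 4 = 3, so use chart row 4. Even row -> WS.
Chart row 4 tiled across columns 1-13: K K P K K2TOG K K P K K2TOG K K P
Wrong side: read the tiled row from column 13 down to 1 and exchange K with P (leave YO, K2TOG).
Row 12 as worked: K P P K2TOG P K P P K2TOG P K P P
Stitch 9 in working order -> K2TOG

Stitch:
K2TOG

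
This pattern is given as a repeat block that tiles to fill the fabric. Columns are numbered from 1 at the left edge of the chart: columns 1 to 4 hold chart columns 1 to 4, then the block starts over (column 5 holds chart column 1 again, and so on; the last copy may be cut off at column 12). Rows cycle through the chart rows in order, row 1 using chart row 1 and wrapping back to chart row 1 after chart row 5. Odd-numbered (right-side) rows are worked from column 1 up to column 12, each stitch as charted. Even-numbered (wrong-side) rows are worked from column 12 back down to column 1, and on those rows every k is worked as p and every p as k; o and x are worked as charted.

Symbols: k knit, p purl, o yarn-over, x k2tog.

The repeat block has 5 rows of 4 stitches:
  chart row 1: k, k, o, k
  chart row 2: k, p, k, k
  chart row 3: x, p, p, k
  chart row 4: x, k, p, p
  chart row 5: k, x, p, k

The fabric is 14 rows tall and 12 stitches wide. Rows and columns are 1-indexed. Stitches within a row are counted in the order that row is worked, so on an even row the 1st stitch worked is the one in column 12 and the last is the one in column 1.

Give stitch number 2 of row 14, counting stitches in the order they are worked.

Stitch:
k

Derivation:
For row 14: chart row = ((14-1) mod 5) + 1 = 4; this is a WS (even) row.
Chart row 4 tiled across columns 1-12: x k p p x k p p x k p p
WS row: flip the tiled sequence (start at column 12) and apply k<->p; o and x stay.
Row 14 as worked: k k p x k k p x k k p x
The 2nd stitch worked is k.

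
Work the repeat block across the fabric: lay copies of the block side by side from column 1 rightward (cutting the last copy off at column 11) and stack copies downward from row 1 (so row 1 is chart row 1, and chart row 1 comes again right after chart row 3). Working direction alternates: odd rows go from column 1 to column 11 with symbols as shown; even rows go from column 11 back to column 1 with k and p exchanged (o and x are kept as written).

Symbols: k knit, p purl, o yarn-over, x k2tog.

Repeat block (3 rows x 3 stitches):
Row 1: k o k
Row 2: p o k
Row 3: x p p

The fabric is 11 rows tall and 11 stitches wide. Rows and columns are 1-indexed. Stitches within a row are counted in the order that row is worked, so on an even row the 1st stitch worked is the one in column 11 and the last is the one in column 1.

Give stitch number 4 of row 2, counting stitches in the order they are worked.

Stitch:
o

Derivation:
Row 2: (2-1) mod 3 = 1, so use chart row 2. Even row -> WS.
Chart row 2 tiled across columns 1-11: p o k p o k p o k p o
Wrong side: read the tiled row from column 11 down to 1 and exchange k with p (leave o, x).
Row 2 as worked: o k p o k p o k p o k
Stitch 4 in working order -> o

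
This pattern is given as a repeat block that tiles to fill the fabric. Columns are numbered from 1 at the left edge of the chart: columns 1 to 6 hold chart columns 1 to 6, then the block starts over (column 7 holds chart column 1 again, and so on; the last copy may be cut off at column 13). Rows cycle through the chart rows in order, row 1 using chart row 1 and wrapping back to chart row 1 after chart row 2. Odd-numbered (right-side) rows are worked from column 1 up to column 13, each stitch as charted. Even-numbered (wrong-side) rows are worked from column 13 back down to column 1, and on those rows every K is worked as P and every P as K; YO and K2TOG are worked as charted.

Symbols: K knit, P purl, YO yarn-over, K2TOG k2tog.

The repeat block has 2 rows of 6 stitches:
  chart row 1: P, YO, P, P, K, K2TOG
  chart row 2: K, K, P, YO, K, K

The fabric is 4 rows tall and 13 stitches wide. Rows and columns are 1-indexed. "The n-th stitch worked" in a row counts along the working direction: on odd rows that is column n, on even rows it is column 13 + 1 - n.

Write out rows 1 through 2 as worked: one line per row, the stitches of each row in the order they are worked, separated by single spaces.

== ROWS AS WORKED ==
P YO P P K K2TOG P YO P P K K2TOG P
P P P YO K P P P P YO K P P

Derivation:
Row 1: chart row 1, RS - tile across columns 1-13 and work as-is.
Row 2: chart row 2, WS - tiled (columns 1-13): K K P YO K K K K P YO K K K; work from column 13 back to 1 with K<->P swapped.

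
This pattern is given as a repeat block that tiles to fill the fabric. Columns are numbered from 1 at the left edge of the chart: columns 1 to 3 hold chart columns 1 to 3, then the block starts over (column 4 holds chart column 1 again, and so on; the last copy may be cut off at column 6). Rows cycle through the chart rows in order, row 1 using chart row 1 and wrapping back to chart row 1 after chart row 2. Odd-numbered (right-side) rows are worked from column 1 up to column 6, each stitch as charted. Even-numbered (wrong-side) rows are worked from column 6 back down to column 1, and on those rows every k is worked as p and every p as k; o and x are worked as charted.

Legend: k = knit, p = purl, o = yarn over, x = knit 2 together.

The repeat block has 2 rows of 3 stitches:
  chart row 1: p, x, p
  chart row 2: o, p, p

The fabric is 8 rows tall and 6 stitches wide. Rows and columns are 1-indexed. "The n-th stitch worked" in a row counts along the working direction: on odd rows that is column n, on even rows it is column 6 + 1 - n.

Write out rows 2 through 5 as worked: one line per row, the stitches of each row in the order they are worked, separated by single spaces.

Row 2: chart row 2, WS - tiled (columns 1-6): o p p o p p; work from column 6 back to 1 with k<->p swapped.
Row 3: chart row 1, RS - tile across columns 1-6 and work as-is.
Row 4: chart row 2, WS - tiled (columns 1-6): o p p o p p; work from column 6 back to 1 with k<->p swapped.
Row 5: chart row 1, RS - tile across columns 1-6 and work as-is.

Rows as worked:
k k o k k o
p x p p x p
k k o k k o
p x p p x p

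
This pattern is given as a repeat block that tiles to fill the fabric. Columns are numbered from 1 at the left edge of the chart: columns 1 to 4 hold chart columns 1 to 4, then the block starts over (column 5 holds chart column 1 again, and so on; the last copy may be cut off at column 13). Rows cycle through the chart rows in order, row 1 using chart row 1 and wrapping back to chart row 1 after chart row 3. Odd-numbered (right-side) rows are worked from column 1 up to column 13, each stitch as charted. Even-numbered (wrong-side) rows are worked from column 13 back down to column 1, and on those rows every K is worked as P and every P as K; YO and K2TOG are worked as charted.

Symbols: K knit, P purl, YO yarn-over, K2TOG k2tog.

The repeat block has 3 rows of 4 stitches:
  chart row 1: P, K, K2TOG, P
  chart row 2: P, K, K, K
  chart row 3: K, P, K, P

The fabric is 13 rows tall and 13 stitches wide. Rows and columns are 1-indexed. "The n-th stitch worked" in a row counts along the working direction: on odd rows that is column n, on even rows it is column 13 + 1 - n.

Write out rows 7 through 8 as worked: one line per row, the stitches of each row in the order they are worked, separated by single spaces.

Row 7: chart row 1, RS - tile across columns 1-13 and work as-is.
Row 8: chart row 2, WS - tiled (columns 1-13): P K K K P K K K P K K K P; work from column 13 back to 1 with K<->P swapped.

== ROWS AS WORKED ==
P K K2TOG P P K K2TOG P P K K2TOG P P
K P P P K P P P K P P P K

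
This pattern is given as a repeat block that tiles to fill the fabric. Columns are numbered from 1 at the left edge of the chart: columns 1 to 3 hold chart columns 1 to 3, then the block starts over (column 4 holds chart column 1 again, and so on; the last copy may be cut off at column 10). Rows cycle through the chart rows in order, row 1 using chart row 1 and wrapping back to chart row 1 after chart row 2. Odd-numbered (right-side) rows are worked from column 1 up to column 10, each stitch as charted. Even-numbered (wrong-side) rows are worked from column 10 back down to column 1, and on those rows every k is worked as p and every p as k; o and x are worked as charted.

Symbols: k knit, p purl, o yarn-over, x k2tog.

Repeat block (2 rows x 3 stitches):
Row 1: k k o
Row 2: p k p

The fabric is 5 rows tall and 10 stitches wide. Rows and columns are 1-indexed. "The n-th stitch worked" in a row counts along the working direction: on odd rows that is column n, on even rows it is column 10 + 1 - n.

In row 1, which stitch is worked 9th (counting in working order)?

Stitch:
o

Derivation:
Row 1: (1-1) mod 2 = 0, so use chart row 1. Odd row -> RS.
Chart row 1 tiled across columns 1-10: k k o k k o k k o k
RS row: no reversal, no swap; stitch n worked = column n.
Stitch 9 in working order -> o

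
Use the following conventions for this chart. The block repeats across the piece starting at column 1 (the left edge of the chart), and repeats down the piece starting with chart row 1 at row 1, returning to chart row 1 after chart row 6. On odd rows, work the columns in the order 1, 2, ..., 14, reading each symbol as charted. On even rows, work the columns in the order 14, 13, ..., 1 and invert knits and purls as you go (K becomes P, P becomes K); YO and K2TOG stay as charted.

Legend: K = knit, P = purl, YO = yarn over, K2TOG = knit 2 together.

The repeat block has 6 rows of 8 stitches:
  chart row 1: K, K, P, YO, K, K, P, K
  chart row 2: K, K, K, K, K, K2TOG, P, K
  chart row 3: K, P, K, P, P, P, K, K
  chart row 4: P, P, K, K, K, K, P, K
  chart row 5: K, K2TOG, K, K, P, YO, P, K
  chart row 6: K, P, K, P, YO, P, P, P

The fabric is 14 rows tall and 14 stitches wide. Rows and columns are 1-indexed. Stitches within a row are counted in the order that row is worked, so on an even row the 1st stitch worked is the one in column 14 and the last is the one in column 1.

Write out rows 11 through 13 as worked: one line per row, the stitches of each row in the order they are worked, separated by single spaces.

== ROWS AS WORKED ==
K K2TOG K K P YO P K K K2TOG K K P YO
K YO K P K P K K K YO K P K P
K K P YO K K P K K K P YO K K

Derivation:
Row 11: chart row 5, RS - tile across columns 1-14 and work as-is.
Row 12: chart row 6, WS - tiled (columns 1-14): K P K P YO P P P K P K P YO P; work from column 14 back to 1 with K<->P swapped.
Row 13: chart row 1, RS - tile across columns 1-14 and work as-is.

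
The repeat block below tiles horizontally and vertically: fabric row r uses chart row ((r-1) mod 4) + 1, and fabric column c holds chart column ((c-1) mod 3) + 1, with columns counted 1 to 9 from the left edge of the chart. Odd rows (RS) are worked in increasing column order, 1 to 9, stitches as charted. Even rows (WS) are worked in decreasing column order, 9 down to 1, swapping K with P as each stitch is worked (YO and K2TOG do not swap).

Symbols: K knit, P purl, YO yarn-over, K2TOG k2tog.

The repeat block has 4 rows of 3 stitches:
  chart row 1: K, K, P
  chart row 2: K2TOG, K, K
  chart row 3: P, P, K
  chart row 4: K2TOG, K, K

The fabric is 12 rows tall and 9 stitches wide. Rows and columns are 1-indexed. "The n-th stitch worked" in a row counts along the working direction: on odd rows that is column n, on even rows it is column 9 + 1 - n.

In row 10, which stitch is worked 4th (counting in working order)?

Row 10 uses chart row ((10-1) mod 4)+1 = 2. Row 10 is even, so WS.
Chart row 2 tiled across columns 1-9: K2TOG K K K2TOG K K K2TOG K K
WS row: flip the tiled sequence (start at column 9) and apply K<->P; YO and K2TOG stay.
Row 10 as worked: P P K2TOG P P K2TOG P P K2TOG
Counting 4 along the worked row gives P.

Result:
P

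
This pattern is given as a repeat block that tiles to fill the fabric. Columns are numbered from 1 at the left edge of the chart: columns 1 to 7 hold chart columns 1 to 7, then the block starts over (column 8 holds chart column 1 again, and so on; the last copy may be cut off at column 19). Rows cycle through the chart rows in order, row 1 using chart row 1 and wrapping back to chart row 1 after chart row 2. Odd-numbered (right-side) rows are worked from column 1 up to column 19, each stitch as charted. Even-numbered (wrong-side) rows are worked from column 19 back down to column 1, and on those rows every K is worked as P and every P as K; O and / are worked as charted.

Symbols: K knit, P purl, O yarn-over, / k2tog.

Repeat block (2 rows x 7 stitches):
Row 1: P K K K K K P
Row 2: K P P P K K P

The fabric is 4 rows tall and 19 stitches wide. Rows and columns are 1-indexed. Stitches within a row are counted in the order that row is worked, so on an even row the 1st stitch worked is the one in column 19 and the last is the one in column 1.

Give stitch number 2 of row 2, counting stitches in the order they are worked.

Row 2 uses chart row ((2-1) mod 2)+1 = 2. Row 2 is even, so WS.
Chart row 2 tiled across columns 1-19: K P P P K K P K P P P K K P K P P P K
Wrong side: read the tiled row from column 19 down to 1 and exchange K with P (leave O, /).
Row 2 as worked: P K K K P K P P K K K P K P P K K K P
Counting 2 along the worked row gives K.

Stitch:
K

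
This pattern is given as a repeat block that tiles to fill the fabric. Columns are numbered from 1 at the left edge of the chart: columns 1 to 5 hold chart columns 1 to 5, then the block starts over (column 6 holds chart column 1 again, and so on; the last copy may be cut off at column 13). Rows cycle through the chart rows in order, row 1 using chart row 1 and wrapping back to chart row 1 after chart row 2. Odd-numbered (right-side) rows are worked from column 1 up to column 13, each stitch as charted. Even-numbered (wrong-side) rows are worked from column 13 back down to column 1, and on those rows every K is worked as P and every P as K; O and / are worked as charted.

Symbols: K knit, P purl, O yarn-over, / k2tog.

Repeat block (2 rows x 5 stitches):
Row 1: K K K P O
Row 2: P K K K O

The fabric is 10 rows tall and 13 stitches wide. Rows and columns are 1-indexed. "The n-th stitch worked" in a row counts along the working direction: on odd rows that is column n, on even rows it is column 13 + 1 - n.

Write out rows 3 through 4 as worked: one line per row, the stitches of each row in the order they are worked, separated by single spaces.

== ROWS AS WORKED ==
K K K P O K K K P O K K K
P P K O P P P K O P P P K

Derivation:
Row 3: chart row 1, RS - tile across columns 1-13 and work as-is.
Row 4: chart row 2, WS - tiled (columns 1-13): P K K K O P K K K O P K K; work from column 13 back to 1 with K<->P swapped.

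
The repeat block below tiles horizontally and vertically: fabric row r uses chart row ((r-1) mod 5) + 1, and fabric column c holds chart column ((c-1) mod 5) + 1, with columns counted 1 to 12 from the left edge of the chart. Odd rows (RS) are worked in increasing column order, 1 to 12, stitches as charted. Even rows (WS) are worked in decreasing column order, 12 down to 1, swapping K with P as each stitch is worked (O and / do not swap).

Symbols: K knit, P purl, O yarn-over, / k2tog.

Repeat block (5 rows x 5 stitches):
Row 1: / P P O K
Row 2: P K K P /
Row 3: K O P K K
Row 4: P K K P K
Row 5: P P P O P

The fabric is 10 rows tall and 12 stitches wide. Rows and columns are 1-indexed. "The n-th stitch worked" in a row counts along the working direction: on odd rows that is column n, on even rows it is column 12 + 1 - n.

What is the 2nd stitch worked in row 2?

Row 2 uses chart row ((2-1) mod 5)+1 = 2. Row 2 is even, so WS.
Chart row 2 tiled across columns 1-12: P K K P / P K K P / P K
WS: work from column 12 back to column 1 (reverse the tiled row), swapping K<->P (O and / unchanged).
Row 2 as worked: P K / K P P K / K P P K
The 2nd stitch worked is K.

== STITCH ==
K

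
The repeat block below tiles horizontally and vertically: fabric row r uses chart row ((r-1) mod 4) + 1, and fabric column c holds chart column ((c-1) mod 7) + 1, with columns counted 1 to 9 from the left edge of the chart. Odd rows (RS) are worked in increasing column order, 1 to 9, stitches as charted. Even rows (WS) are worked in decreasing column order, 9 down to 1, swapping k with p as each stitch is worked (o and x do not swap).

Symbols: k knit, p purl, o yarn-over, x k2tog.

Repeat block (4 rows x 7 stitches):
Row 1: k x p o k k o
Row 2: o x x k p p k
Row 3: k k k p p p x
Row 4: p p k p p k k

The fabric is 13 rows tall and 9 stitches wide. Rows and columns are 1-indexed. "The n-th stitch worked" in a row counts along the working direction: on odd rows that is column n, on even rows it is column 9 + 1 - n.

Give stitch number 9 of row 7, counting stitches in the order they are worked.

Row 7: (7-1) mod 4 = 2, so use chart row 3. Odd row -> RS.
Chart row 3 tiled across columns 1-9: k k k p p p x k k
RS row: no reversal, no swap; stitch n worked = column n.
The 9th stitch worked is k.

Result:
k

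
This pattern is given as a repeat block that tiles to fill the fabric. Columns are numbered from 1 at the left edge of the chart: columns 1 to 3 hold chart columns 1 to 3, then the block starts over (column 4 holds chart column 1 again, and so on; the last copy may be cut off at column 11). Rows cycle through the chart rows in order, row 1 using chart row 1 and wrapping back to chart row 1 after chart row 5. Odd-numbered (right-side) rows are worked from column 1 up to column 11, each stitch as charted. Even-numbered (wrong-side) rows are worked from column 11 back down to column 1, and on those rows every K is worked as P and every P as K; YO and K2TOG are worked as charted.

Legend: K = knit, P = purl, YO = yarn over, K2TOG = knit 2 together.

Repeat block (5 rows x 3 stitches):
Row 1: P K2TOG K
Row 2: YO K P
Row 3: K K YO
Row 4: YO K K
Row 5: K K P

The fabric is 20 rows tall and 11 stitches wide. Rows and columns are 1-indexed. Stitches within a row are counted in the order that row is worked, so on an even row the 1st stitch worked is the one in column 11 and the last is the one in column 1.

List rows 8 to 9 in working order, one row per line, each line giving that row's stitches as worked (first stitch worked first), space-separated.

== ROWS AS WORKED ==
P P YO P P YO P P YO P P
YO K K YO K K YO K K YO K

Derivation:
Row 8: chart row 3, WS - tiled (columns 1-11): K K YO K K YO K K YO K K; work from column 11 back to 1 with K<->P swapped.
Row 9: chart row 4, RS - tile across columns 1-11 and work as-is.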